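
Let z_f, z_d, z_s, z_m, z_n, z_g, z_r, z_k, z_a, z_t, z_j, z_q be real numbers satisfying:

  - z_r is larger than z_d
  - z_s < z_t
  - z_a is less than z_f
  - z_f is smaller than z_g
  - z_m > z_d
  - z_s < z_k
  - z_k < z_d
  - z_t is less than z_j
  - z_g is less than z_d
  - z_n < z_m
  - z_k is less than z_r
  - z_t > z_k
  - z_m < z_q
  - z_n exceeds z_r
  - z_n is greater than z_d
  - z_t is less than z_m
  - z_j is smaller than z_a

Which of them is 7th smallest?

The consecutive relations fix a unique order: z_s < z_k < z_t < z_j < z_a < z_f < z_g < z_d < z_r < z_n < z_m < z_q.
The 7th smallest is z_g.

z_g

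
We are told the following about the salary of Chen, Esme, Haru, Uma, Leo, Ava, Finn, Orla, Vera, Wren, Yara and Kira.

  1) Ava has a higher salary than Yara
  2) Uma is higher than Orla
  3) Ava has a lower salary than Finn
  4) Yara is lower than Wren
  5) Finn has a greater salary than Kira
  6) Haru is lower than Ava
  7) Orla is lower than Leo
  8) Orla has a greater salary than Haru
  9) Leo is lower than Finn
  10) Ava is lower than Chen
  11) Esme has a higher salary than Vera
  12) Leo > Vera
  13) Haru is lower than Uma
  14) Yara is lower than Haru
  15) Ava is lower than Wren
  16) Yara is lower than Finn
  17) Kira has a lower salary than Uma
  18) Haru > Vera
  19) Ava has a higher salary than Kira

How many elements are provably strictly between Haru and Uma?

1

The relations place Haru below Uma. An element lies strictly between them when it is forced above Haru and also forced below Uma.
Above Haru: {Ava, Orla, Chen, Leo, Wren, Finn}. Below Uma: {Vera, Yara, Kira, Orla}.
Intersection: {Orla} — 1.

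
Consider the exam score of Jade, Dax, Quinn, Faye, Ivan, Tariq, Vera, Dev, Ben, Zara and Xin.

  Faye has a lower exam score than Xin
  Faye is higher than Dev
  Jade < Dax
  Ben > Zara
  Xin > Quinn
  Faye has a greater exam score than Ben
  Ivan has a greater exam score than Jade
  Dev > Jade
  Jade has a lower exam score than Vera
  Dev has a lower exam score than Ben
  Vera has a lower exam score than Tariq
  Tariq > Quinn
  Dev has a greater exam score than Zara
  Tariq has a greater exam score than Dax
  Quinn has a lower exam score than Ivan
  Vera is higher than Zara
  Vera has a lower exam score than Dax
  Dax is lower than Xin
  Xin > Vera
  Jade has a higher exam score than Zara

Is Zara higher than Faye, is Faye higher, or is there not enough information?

Following the relations from Zara: Zara < Jade < Dev < Ben < Faye.
So Faye is higher.

Faye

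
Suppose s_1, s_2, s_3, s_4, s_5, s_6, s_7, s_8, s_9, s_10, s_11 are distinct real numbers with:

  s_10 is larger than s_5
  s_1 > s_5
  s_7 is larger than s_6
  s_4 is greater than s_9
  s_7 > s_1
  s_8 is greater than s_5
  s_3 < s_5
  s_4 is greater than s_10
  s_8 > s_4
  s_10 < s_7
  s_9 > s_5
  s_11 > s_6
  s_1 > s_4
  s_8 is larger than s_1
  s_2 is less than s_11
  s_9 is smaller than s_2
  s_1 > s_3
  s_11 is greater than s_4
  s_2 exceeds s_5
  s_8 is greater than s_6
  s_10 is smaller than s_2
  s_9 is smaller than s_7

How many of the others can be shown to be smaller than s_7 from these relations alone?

Directly below s_7: s_6, s_10, s_9, s_1.
One step further: s_3, s_5, s_4 (7 so far).
No other element is forced below s_7 by the given relations, so the count is 7.

7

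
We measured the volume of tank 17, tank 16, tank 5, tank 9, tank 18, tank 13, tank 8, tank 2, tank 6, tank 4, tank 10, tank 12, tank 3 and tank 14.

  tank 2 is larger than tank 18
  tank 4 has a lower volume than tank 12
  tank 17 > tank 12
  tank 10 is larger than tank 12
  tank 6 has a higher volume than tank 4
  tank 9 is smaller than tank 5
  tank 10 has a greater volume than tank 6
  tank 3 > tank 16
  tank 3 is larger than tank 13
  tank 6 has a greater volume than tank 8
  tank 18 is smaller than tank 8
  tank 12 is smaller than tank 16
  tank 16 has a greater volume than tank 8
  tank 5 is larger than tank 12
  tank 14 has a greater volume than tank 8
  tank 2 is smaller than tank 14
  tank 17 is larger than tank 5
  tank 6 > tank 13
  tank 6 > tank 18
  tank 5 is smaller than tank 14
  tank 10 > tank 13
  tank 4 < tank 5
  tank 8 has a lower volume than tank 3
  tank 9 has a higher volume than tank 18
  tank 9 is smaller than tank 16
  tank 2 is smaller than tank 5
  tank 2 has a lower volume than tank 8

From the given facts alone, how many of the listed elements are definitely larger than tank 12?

The elements the relations force above tank 12 are tank 16, tank 3, tank 10, tank 5, tank 17, tank 14 — no chain reaches any other.
That is 6.

6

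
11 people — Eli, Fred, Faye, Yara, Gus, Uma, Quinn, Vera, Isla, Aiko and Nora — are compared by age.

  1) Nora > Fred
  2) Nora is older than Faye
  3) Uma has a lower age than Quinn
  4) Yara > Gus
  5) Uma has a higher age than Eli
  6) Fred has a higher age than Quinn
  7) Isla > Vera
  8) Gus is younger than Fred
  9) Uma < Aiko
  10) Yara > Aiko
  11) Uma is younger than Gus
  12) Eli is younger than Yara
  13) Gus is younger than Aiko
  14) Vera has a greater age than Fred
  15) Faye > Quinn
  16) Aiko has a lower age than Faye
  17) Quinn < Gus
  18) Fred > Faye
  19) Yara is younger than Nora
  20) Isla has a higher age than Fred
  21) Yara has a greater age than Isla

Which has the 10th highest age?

The consecutive relations fix a unique order: Eli < Uma < Quinn < Gus < Aiko < Faye < Fred < Vera < Isla < Yara < Nora.
The 10th largest is Uma.

Uma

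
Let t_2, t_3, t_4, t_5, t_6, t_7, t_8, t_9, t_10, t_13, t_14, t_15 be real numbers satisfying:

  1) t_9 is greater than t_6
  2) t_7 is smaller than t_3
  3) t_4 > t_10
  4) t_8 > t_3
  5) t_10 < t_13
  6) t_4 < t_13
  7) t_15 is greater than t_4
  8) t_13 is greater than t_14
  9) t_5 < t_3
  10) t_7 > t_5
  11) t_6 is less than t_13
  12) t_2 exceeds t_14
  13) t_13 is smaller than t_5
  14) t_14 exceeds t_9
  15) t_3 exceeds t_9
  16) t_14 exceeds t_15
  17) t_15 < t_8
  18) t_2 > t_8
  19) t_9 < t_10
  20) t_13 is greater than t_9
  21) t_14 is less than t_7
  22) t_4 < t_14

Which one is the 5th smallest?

t_15

Piecing the relations together gives one ordering: t_6 < t_9 < t_10 < t_4 < t_15 < t_14 < t_13 < t_5 < t_7 < t_3 < t_8 < t_2.
Counting 5 from the smallest end gives t_15.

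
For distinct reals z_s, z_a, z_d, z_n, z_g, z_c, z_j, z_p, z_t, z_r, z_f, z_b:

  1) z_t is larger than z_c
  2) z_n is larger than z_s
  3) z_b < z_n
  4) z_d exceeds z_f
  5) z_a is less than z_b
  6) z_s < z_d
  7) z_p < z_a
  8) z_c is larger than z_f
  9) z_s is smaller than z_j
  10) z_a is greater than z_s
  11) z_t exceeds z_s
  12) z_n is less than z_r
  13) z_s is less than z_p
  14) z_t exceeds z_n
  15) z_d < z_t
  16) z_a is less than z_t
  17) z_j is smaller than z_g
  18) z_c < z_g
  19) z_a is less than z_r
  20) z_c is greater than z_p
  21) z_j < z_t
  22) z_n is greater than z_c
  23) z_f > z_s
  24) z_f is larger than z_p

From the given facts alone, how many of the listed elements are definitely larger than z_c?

4

From z_c the given relations immediately reach z_n, z_t, z_g.
From those, z_r — 4 in total.
No other element is forced above z_c by the given relations, so the count is 4.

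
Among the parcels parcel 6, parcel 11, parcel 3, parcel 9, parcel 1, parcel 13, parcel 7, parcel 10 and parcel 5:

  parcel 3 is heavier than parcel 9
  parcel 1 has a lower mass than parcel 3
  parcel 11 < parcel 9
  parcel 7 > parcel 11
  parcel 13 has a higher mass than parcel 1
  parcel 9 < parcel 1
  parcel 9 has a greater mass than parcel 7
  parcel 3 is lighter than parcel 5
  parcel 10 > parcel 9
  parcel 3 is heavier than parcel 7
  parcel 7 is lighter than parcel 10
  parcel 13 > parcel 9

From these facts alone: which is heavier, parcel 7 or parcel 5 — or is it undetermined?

parcel 7 < parcel 9 and parcel 9 < parcel 1 give parcel 7 < parcel 1.
Then parcel 1 < parcel 3 extends the chain to parcel 3.
Then parcel 3 < parcel 5 extends the chain to parcel 5.
So parcel 5 is heavier.

parcel 5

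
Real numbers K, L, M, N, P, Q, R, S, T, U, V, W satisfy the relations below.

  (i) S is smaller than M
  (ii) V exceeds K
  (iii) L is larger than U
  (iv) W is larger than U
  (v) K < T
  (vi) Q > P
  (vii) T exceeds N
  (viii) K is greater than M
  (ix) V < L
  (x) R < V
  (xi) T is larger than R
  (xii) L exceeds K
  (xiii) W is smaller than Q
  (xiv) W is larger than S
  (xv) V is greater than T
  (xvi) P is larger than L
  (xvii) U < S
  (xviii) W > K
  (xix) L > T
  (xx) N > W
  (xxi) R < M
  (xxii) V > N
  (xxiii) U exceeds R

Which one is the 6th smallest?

The consecutive relations fix a unique order: R < U < S < M < K < W < N < T < V < L < P < Q.
The 6th smallest is W.

W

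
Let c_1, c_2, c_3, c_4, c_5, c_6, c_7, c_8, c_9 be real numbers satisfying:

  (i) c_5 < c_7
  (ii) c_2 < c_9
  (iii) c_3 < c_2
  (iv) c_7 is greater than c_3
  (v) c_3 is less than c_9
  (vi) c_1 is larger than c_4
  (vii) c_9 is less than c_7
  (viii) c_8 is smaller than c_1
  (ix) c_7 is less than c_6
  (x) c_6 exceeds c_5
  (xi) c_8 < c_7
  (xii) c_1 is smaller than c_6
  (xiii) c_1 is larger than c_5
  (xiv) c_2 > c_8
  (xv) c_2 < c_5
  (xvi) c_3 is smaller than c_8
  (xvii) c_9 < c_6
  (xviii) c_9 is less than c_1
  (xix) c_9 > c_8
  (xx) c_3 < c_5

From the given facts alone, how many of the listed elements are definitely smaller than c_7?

From c_7 the given relations immediately reach c_3, c_8, c_9, c_5.
From those, c_2 — 5 in total.
No other element is forced below c_7 by the given relations, so the count is 5.

5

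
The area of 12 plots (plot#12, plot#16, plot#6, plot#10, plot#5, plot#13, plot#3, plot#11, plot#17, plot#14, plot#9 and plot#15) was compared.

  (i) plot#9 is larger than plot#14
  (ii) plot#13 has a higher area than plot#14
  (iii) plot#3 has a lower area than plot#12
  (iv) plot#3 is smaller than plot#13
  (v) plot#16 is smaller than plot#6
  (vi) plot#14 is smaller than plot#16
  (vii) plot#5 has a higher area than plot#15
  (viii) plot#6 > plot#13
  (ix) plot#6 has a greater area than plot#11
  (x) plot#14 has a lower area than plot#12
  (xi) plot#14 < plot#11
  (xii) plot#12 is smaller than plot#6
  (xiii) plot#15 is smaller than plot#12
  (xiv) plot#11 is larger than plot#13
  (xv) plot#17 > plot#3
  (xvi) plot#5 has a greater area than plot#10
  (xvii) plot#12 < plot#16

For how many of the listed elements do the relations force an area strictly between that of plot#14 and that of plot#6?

Chaining upward from plot#14 reaches: plot#12, plot#16, plot#13, plot#11, plot#9.
Chaining downward from plot#6 reaches: plot#3, plot#15, plot#12, plot#16, plot#13, plot#11.
Strictly between plot#14 and plot#6 are those in both lists: plot#12, plot#16, plot#13, plot#11 — 4 elements.

4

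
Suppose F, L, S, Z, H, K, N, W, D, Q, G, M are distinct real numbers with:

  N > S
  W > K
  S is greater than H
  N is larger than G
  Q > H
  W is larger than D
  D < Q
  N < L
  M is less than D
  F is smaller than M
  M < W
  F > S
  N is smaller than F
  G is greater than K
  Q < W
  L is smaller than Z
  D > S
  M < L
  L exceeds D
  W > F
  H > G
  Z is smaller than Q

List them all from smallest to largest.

Each adjacent pair is fixed by a given relation: K < G; G < H; H < S; S < N; N < F; F < M; M < D; D < L; L < Z; Z < Q; Q < W. Chaining them end to end gives the full order.

K < G < H < S < N < F < M < D < L < Z < Q < W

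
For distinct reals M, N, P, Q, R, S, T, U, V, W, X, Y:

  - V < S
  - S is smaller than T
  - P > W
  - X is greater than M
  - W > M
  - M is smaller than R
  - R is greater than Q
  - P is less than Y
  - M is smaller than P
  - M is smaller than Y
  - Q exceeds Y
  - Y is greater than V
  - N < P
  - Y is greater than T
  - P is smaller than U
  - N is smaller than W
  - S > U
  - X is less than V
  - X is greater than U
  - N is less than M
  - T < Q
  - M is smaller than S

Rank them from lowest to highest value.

N < M < W < P < U < X < V < S < T < Y < Q < R

The consecutive links are each given: N < M; M < W; W < P; P < U; U < X; X < V; V < S; S < T; T < Y; Y < Q; Q < R.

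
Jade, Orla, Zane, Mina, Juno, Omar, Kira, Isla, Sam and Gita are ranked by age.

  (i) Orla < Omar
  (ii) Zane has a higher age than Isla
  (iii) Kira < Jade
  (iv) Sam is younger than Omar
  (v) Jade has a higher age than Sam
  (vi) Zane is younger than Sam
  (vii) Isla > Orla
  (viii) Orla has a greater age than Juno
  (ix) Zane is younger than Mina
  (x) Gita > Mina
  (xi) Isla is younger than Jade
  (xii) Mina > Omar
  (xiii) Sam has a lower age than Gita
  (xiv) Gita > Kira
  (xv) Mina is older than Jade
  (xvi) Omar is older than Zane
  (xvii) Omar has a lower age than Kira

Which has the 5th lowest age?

Chaining the given pairs: Juno < Orla < Isla < Zane < Sam < Omar < Kira < Jade < Mina < Gita.
The 5th smallest is Sam.

Sam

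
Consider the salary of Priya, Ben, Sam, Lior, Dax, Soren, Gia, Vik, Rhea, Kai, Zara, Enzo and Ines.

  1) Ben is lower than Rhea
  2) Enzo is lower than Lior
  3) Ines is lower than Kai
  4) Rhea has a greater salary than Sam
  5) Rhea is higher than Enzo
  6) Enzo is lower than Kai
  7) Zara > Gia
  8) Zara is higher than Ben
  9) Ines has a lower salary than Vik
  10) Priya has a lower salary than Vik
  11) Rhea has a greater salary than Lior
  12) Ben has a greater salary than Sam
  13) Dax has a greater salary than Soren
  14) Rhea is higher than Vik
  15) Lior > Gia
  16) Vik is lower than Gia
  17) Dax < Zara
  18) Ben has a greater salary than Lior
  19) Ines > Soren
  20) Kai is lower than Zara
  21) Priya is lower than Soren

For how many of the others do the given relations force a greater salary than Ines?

The elements the relations force above Ines are Vik, Gia, Kai, Lior, Ben, Zara, Rhea — no chain reaches any other.
That is 7.

7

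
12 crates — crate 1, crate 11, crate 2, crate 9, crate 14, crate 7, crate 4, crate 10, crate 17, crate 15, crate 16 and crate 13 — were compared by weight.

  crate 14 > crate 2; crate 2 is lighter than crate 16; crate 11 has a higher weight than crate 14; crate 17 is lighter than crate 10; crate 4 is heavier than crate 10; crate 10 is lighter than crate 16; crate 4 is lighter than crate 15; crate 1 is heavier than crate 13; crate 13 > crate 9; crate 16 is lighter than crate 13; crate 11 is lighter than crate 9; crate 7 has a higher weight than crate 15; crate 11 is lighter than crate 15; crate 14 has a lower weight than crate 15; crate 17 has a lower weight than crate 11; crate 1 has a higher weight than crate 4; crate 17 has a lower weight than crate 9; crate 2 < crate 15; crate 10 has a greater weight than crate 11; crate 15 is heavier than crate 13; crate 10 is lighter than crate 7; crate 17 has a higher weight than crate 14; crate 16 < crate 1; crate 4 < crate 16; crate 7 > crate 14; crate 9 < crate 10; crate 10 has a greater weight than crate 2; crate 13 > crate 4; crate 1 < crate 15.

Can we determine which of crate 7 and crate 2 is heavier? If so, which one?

crate 7

Link the given pairs in sequence: crate 2 < crate 14; crate 14 < crate 17; crate 17 < crate 11; crate 11 < crate 9; crate 9 < crate 10; crate 10 < crate 4; crate 4 < crate 16; crate 16 < crate 13; crate 13 < crate 1; crate 1 < crate 15; crate 15 < crate 7.
Chaining these gives crate 2 < crate 14 < crate 17 < crate 11 < crate 9 < crate 10 < crate 4 < crate 16 < crate 13 < crate 1 < crate 15 < crate 7.
So crate 7 is heavier.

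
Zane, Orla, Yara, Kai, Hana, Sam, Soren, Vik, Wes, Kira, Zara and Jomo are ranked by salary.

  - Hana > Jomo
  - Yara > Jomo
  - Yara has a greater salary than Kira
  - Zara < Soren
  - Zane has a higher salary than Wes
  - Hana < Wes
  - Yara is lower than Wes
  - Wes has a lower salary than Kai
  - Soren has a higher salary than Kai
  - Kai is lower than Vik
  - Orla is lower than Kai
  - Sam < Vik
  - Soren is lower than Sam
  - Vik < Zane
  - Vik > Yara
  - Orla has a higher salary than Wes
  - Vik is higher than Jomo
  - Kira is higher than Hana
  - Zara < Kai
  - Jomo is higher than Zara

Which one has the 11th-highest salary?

Jomo

The consecutive relations fix a unique order: Zara < Jomo < Hana < Kira < Yara < Wes < Orla < Kai < Soren < Sam < Vik < Zane.
Counting 11 from the largest end gives Jomo.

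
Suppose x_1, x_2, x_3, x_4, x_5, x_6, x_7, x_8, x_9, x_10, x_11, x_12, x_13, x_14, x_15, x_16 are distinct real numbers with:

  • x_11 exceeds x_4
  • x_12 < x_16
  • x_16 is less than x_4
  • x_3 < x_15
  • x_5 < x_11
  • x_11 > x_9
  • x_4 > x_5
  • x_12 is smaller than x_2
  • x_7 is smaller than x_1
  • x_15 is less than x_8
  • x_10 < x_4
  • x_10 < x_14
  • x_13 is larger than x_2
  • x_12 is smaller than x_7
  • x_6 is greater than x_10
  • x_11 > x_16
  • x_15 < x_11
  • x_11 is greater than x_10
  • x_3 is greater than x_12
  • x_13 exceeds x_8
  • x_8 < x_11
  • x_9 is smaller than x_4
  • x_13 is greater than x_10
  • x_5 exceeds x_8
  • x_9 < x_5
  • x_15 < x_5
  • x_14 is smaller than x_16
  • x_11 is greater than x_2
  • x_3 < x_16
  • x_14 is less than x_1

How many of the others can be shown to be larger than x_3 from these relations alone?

7

From x_3 the given relations immediately reach x_15, x_16.
From those, x_8, x_5, x_4, x_11 — 6 in total.
From those, x_13 — 7 in total.
Nothing else is reachable above x_3; 7 in all.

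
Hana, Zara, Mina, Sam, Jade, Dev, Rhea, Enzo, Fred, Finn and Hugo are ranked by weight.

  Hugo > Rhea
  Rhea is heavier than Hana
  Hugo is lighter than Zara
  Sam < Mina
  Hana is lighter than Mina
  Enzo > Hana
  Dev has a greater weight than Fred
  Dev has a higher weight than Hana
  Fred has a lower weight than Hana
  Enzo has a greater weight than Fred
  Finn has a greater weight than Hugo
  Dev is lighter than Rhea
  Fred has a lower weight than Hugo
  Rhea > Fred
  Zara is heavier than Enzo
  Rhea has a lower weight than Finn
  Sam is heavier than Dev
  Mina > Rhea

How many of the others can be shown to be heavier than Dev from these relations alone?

The elements the relations force above Dev are Sam, Rhea, Hugo, Mina, Finn, Zara — no chain reaches any other.
That is 6.

6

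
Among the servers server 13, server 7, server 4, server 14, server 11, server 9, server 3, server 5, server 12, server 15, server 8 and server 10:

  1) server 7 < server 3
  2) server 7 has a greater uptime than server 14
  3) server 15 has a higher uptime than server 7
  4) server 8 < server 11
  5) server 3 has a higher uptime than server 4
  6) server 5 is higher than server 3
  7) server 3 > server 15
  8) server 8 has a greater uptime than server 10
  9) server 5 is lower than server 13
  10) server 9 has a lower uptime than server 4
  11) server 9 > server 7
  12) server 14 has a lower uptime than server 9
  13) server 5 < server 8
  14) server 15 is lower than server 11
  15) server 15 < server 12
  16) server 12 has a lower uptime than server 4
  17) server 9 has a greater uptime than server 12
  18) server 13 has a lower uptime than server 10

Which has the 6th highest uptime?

server 3

Piecing the relations together gives one ordering: server 14 < server 7 < server 15 < server 12 < server 9 < server 4 < server 3 < server 5 < server 13 < server 10 < server 8 < server 11.
Counting 6 from the largest end gives server 3.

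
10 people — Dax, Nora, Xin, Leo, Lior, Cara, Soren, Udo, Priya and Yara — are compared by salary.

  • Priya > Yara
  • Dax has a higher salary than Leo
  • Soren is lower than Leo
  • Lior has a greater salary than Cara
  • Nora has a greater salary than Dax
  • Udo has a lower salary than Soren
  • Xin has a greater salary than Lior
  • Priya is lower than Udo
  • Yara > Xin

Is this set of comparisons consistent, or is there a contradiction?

Every relation is compatible with Cara < Lior < Xin < Yara < Priya < Udo < Soren < Leo < Dax < Nora; the set is consistent.

consistent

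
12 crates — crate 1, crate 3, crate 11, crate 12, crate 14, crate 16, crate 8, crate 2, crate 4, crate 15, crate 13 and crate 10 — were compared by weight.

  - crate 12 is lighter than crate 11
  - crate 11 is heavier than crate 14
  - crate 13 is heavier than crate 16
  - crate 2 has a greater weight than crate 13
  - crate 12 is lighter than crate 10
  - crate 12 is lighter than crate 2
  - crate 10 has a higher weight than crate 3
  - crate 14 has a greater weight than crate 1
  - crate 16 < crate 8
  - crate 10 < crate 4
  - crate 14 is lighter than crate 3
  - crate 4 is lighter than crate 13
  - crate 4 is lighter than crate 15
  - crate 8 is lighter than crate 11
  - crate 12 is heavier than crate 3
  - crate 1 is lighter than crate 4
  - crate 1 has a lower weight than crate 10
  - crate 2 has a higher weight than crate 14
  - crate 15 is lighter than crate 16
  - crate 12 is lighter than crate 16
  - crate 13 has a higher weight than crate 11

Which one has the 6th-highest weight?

crate 15

Chaining the given pairs: crate 1 < crate 14 < crate 3 < crate 12 < crate 10 < crate 4 < crate 15 < crate 16 < crate 8 < crate 11 < crate 13 < crate 2.
Counting 6 from the largest end gives crate 15.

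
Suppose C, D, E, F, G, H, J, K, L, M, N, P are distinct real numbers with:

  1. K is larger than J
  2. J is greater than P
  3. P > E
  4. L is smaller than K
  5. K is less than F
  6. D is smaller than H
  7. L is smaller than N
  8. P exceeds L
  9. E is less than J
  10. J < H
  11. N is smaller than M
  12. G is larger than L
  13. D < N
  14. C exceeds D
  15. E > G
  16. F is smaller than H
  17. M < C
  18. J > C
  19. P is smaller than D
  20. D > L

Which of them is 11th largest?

G

Piecing the relations together gives one ordering: L < G < E < P < D < N < M < C < J < K < F < H.
Counting 11 from the largest end gives G.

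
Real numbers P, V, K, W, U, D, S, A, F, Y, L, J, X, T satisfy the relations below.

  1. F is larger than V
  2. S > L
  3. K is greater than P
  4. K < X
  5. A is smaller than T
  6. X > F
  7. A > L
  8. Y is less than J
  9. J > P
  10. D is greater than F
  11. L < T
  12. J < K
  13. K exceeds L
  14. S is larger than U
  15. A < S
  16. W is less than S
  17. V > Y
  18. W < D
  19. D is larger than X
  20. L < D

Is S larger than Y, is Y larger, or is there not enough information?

undetermined

Following every chain through Y: above Y we get J, V, K, F, X, D.
S is not reached, and no chain runs the other way from S to Y.
So the given relations leave the order of Y and S undetermined.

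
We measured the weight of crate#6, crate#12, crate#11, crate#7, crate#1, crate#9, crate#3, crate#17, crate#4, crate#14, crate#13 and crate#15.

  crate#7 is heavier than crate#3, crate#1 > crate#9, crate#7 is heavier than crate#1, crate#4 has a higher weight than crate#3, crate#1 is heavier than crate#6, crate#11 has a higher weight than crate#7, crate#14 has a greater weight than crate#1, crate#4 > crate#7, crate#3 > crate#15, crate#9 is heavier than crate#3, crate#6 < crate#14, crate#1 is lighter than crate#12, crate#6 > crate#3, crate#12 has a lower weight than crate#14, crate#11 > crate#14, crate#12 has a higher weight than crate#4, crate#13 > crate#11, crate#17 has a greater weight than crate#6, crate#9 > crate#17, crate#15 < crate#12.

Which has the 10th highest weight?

crate#6

Piecing the relations together gives one ordering: crate#15 < crate#3 < crate#6 < crate#17 < crate#9 < crate#1 < crate#7 < crate#4 < crate#12 < crate#14 < crate#11 < crate#13.
Counting 10 from the largest end gives crate#6.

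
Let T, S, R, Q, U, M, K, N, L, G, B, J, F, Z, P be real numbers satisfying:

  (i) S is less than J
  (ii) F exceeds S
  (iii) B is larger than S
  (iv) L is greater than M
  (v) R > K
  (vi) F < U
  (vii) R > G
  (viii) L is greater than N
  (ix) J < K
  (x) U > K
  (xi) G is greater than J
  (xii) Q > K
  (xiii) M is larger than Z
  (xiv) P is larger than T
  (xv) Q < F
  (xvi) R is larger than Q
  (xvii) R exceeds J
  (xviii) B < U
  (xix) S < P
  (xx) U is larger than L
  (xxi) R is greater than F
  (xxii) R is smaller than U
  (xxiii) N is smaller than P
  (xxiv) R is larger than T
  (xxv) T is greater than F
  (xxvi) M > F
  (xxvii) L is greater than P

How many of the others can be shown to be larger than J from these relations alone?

The elements the relations force above J are K, G, Q, F, M, T, P, R, L, U — no chain reaches any other.
That is 10.

10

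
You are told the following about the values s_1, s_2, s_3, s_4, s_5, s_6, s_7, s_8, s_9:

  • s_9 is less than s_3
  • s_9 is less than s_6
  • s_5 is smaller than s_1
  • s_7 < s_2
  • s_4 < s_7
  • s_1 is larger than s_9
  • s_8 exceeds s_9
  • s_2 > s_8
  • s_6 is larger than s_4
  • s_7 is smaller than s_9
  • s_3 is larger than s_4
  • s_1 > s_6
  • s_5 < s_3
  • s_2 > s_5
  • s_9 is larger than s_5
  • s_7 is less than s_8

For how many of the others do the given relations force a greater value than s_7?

Directly above s_7: s_9, s_8, s_2.
One step further: s_6, s_3, s_1 (6 so far).
Nothing else is reachable above s_7; 6 in all.

6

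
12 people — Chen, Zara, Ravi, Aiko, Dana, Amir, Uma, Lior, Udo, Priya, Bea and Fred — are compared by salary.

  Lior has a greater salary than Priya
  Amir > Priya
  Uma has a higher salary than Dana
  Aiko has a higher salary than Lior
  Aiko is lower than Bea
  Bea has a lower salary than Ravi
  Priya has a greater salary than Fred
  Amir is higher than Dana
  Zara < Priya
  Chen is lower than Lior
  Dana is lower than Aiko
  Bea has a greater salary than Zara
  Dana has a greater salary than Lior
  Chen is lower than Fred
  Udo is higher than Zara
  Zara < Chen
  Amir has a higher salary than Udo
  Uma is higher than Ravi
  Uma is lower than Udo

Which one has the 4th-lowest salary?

Chaining the given pairs: Zara < Chen < Fred < Priya < Lior < Dana < Aiko < Bea < Ravi < Uma < Udo < Amir.
Counting 4 from the smallest end gives Priya.

Priya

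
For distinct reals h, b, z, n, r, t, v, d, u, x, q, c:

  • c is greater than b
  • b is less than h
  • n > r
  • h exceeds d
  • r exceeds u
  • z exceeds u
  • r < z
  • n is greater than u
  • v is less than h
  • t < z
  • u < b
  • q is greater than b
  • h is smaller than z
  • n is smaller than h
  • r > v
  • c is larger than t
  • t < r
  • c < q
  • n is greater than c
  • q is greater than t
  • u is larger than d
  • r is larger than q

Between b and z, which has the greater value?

b < c < q < r < n < h < z, by transitivity through c, q, r, n, h.
So b < z; z is the larger of the two.

z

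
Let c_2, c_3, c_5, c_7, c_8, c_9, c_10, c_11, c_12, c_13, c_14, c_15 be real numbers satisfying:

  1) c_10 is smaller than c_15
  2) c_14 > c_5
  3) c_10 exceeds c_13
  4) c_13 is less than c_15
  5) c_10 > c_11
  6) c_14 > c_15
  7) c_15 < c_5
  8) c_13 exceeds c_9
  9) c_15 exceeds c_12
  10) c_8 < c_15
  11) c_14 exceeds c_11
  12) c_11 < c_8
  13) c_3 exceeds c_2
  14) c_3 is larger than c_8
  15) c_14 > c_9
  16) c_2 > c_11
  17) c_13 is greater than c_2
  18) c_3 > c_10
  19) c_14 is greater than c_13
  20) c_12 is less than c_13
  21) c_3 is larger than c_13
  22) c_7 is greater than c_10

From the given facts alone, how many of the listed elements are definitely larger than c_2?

From c_2 the given relations immediately reach c_13, c_3.
From those, c_10, c_15, c_14 — 5 in total.
From those, c_5, c_7 — 7 in total.
No other element is forced above c_2 by the given relations, so the count is 7.

7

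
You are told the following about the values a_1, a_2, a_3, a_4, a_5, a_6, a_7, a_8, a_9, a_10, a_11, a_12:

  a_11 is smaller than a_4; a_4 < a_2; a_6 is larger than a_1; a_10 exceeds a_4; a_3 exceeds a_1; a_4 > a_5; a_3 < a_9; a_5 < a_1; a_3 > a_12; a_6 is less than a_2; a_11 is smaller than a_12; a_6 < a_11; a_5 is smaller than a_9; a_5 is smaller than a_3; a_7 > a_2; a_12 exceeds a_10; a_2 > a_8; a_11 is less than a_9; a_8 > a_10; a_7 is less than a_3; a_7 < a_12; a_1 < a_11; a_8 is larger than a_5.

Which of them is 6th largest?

Piecing the relations together gives one ordering: a_5 < a_1 < a_6 < a_11 < a_4 < a_10 < a_8 < a_2 < a_7 < a_12 < a_3 < a_9.
The 6th largest is a_8.

a_8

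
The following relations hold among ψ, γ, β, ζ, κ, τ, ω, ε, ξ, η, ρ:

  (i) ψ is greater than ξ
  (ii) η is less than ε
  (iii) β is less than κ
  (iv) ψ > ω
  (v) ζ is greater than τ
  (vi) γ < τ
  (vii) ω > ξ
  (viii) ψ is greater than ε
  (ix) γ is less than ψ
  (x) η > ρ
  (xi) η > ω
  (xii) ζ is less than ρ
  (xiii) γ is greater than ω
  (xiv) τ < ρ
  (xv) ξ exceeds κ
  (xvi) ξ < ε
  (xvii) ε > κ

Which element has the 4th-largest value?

ρ

Piecing the relations together gives one ordering: β < κ < ξ < ω < γ < τ < ζ < ρ < η < ε < ψ.
The 4th largest is ρ.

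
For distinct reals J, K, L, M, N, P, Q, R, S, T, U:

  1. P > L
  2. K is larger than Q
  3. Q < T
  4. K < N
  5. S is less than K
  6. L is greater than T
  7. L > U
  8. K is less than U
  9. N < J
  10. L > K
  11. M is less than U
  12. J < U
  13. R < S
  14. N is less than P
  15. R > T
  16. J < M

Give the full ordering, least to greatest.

Q < T < R < S < K < N < J < M < U < L < P

The consecutive links are each given: Q < T; T < R; R < S; S < K; K < N; N < J; J < M; M < U; U < L; L < P.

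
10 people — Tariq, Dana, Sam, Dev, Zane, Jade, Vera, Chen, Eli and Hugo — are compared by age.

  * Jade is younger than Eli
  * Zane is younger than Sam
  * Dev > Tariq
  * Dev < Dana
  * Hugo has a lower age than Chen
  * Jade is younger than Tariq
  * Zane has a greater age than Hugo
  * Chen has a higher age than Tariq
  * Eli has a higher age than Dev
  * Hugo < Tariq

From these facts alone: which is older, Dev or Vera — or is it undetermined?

undetermined

Following every chain through Vera: nothing is chained to Vera.
Dev is not reached, and no chain runs the other way from Dev to Vera.
So the given relations leave the order of Vera and Dev undetermined.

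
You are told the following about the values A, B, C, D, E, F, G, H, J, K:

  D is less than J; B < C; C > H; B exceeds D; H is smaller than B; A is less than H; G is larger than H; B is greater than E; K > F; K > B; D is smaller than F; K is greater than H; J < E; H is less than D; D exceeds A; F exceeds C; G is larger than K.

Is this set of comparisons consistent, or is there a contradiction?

Every relation is compatible with A < H < D < J < E < B < C < F < K < G; the set is consistent.

consistent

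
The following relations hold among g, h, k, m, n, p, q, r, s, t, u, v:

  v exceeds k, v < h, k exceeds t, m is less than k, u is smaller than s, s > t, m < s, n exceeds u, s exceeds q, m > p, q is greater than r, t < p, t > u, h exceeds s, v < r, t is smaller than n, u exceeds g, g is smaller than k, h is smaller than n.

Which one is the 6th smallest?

k

Piecing the relations together gives one ordering: g < u < t < p < m < k < v < r < q < s < h < n.
Counting 6 from the smallest end gives k.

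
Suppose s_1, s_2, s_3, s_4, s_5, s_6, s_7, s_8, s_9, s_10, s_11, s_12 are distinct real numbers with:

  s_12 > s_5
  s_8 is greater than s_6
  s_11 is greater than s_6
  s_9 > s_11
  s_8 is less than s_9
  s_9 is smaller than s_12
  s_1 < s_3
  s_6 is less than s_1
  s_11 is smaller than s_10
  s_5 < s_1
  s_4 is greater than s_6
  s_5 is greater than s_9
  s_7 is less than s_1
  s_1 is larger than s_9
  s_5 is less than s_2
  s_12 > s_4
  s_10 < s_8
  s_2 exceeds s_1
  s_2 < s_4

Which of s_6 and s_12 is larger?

s_6 < s_11 and s_11 < s_10 give s_6 < s_10.
Then s_10 < s_8 extends the chain to s_8.
Then s_8 < s_9 extends the chain to s_9.
Then s_9 < s_5 extends the chain to s_5.
Then s_5 < s_1 extends the chain to s_1.
With s_1 < s_2: s_6 < s_11 < s_10 < s_8 < s_9 < s_5 < s_1 < s_2.
With s_2 < s_4: s_6 < s_11 < s_10 < s_8 < s_9 < s_5 < s_1 < s_2 < s_4.
Then s_4 < s_12 extends the chain to s_12.
So s_6 < s_12; s_12 is the larger of the two.

s_12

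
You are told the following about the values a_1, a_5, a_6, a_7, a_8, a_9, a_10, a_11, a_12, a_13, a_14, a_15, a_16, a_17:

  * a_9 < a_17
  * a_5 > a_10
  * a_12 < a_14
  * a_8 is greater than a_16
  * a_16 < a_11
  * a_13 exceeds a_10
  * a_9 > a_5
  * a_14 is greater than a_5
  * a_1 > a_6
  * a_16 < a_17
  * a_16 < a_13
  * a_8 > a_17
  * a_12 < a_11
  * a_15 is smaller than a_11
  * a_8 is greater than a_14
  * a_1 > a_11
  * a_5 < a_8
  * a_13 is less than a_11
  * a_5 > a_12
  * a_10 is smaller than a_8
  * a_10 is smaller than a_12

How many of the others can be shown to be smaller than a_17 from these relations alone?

The elements the relations force below a_17 are a_16, a_10, a_12, a_5, a_9 — no chain reaches any other.
That is 5.

5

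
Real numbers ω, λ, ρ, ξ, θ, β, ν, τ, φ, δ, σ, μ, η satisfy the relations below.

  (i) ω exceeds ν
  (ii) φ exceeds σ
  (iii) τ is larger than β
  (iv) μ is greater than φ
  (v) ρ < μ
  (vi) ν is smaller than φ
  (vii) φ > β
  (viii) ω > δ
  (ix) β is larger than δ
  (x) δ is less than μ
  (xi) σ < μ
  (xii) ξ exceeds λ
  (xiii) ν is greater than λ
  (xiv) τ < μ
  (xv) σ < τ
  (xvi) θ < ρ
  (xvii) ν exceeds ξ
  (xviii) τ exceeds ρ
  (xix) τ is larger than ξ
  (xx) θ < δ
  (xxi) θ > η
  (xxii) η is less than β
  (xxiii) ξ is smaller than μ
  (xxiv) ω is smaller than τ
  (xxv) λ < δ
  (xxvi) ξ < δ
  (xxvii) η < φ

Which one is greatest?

Chaining downward from μ: directly below it, ξ, δ, σ, ρ, φ, τ; then η, λ, ν, θ, ω, β.
That covers every other element, and nothing is given above μ, so μ is the greatest.

μ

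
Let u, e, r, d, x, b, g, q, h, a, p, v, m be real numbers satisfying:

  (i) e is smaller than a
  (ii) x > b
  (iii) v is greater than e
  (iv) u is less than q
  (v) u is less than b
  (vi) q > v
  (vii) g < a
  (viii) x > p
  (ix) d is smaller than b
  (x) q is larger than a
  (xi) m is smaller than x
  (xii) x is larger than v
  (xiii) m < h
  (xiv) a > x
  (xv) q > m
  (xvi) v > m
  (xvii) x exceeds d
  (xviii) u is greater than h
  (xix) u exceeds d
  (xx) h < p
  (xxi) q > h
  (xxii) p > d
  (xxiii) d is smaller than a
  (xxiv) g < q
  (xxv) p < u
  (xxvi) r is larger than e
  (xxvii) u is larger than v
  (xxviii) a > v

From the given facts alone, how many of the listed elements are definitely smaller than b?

From b the given relations immediately reach d, u.
From those, v, h, p — 5 in total.
From those, e, m — 7 in total.
Nothing else is reachable below b; 7 in all.

7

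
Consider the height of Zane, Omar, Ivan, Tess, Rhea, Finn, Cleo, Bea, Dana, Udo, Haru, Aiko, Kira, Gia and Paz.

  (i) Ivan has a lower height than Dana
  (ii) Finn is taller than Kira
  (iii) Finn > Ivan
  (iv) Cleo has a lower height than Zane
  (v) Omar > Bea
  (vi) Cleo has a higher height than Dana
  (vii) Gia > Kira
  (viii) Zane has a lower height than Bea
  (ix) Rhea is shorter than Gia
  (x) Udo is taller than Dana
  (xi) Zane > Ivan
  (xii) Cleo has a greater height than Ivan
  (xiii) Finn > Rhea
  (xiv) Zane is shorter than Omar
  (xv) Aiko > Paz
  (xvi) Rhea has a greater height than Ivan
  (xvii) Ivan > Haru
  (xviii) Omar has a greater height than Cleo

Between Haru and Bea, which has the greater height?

Bea

Link the given pairs in sequence: Haru < Ivan; Ivan < Dana; Dana < Cleo; Cleo < Zane; Zane < Bea.
Together: Haru < Ivan < Dana < Cleo < Zane < Bea.
So Haru < Bea; Bea is the taller of the two.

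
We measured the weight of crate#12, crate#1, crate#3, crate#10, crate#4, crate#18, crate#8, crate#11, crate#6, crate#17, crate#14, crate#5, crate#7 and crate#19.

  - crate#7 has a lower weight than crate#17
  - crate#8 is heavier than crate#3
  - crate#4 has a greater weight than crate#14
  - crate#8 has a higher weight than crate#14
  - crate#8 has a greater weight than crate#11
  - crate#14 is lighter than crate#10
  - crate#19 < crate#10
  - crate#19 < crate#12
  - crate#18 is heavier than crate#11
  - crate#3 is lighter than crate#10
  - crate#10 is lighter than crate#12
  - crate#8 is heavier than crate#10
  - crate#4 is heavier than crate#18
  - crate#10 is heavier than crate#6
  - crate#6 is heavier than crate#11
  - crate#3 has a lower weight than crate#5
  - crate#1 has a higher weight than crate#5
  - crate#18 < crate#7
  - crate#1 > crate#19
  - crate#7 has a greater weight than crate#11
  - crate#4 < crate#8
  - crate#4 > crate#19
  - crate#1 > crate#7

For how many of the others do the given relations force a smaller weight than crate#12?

Directly below crate#12: crate#19, crate#10.
One step further: crate#3, crate#6, crate#14 (5 so far).
One step further: crate#11 (6 so far).
No other element is forced below crate#12 by the given relations, so the count is 6.

6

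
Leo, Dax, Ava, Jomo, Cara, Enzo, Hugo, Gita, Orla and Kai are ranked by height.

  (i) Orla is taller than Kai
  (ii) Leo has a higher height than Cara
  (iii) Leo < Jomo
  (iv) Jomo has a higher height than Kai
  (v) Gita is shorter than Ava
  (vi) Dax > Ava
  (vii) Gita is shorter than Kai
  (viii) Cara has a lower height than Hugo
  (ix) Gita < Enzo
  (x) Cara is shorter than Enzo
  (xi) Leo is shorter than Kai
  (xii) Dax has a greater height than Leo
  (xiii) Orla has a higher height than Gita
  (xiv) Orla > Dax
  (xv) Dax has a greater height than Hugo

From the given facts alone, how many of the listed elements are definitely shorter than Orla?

The elements the relations force below Orla are Gita, Cara, Leo, Kai, Hugo, Ava, Dax — no chain reaches any other.
That is 7.

7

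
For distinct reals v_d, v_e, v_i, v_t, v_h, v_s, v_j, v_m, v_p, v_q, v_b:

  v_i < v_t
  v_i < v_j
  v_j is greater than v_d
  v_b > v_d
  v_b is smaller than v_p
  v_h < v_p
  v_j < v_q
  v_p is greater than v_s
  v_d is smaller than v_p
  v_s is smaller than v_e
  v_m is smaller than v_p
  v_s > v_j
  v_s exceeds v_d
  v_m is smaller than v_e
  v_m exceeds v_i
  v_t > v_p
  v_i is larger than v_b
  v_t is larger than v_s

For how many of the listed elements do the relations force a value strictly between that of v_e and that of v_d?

The relations place v_d below v_e. An element lies strictly between them when it is forced above v_d and also forced below v_e.
Above v_d: {v_b, v_i, v_m, v_j, v_s, v_q, v_p, v_t}. Below v_e: {v_b, v_i, v_m, v_j, v_s}.
Intersection: {v_b, v_i, v_m, v_j, v_s} — 5.

5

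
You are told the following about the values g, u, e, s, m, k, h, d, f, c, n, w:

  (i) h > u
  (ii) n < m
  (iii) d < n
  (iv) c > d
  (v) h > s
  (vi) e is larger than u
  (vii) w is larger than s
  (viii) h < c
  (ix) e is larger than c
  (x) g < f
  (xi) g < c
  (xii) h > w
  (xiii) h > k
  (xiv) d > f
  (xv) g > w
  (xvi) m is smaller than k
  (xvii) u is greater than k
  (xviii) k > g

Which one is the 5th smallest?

The consecutive relations fix a unique order: s < w < g < f < d < n < m < k < u < h < c < e.
Counting 5 from the smallest end gives d.

d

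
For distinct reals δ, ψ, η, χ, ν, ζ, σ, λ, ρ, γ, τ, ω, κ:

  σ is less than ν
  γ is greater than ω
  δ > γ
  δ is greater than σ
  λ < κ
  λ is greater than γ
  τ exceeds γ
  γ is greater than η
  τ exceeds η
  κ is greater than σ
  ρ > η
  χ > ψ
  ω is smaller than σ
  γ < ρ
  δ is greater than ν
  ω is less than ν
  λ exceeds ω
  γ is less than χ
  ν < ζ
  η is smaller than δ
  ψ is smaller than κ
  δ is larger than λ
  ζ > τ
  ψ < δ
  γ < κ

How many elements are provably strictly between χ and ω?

1

The relations place ω below χ. An element lies strictly between them when it is forced above ω and also forced below χ.
Above ω: {γ, σ, λ, τ, κ, ρ, ν, ζ, δ}. Below χ: {η, γ, ψ}.
Intersection: {γ} — 1.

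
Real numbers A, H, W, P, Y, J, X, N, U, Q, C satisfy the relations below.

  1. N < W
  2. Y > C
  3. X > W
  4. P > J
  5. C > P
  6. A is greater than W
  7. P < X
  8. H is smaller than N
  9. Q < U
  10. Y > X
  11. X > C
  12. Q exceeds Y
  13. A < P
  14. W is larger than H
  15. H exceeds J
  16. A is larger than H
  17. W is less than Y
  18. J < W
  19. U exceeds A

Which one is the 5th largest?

The consecutive relations fix a unique order: J < H < N < W < A < P < C < X < Y < Q < U.
The 5th largest is C.

C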